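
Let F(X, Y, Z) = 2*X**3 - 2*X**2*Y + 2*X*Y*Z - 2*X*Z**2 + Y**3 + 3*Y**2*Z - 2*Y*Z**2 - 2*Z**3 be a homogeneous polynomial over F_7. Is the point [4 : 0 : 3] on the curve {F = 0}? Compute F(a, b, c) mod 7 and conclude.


F(4,0,3) ≡ 2 (mod 7); P is NOT on the curve.

Evaluate F(4, 0, 3) term-by-term (mod 7).
  2*X**3 ↦ 2·64·1·1 = 128
  -2*X**2*Y ↦ -2·16·0·1 = 0
  2*X*Y*Z ↦ 2·4·0·3 = 0
  -2*X*Z**2 ↦ -2·4·1·9 = -72
  Y**3 ↦ 1·1·0·1 = 0
  3*Y**2*Z ↦ 3·1·0·3 = 0
  -2*Y*Z**2 ↦ -2·1·0·9 = 0
  -2*Z**3 ↦ -2·1·1·27 = -54
Sum: F(4, 0, 3) = (128) + (0) + (0) + (-72) + (0) + (0) + (0) + (-54) = 2.
Reducing mod 7: 2 ≡ 2 (mod 7).
Since F(a, b, c) ≡ 2 ≠ 0 (mod 7), P does NOT lie on the curve.


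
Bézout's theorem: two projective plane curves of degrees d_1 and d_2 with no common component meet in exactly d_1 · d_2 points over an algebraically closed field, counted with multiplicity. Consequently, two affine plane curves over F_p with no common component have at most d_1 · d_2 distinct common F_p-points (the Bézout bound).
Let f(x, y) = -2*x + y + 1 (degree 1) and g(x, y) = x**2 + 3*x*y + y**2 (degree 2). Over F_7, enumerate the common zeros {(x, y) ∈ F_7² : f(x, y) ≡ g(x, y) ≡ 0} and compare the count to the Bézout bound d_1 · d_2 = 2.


Common zeros: ∅; count = 0; Bézout bound = 2.

deg(f) = 1, deg(g) = 2, so Bézout bound = 2.
Scan x ∈ F_7. For each x, list the y ∈ F_7 with f(x, y) ≡ 0 and those with g(x, y) ≡ 0 (mod 7); the common zeros in that column are the intersection.
  x = 0: f ≡ 0 at y ∈ {6}; g ≡ 0 at y ∈ {0}; common: ∅.
  x = 1: f ≡ 0 at y ∈ {1}; g ≡ 0 at y ∈ ∅; common: ∅.
  x = 2: f ≡ 0 at y ∈ {3}; g ≡ 0 at y ∈ ∅; common: ∅.
  x = 3: f ≡ 0 at y ∈ {5}; g ≡ 0 at y ∈ ∅; common: ∅.
  x = 4: f ≡ 0 at y ∈ {0}; g ≡ 0 at y ∈ ∅; common: ∅.
  x = 5: f ≡ 0 at y ∈ {2}; g ≡ 0 at y ∈ ∅; common: ∅.
  x = 6: f ≡ 0 at y ∈ {4}; g ≡ 0 at y ∈ ∅; common: ∅.
Collecting: common zeros = ∅, so the count is 0.
Comparison with the Bézout bound: 0 ≤ 2 = deg(f)·deg(g), as expected for curves with no common component (the affine F_7-count falls short of the bound because intersections may lie at infinity, over extension fields, or carry multiplicity).


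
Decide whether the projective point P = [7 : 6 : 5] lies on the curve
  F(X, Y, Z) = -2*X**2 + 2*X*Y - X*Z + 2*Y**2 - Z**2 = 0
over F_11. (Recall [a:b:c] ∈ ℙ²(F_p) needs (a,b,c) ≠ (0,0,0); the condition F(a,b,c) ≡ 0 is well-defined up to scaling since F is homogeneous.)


F(7,6,5) ≡ 9 (mod 11); P is NOT on the curve.

Evaluate F(7, 6, 5) term-by-term (mod 11).
  -2*X**2 ↦ -2·49·1·1 = -98
  2*X*Y ↦ 2·7·6·1 = 84
  -X*Z ↦ -1·7·1·5 = -35
  2*Y**2 ↦ 2·1·36·1 = 72
  -Z**2 ↦ -1·1·1·25 = -25
Sum: F(7, 6, 5) = (-98) + (84) + (-35) + (72) + (-25) = -2.
Reducing mod 11: -2 ≡ 9 (mod 11).
Since F(a, b, c) ≡ 9 ≠ 0 (mod 11), P does NOT lie on the curve.


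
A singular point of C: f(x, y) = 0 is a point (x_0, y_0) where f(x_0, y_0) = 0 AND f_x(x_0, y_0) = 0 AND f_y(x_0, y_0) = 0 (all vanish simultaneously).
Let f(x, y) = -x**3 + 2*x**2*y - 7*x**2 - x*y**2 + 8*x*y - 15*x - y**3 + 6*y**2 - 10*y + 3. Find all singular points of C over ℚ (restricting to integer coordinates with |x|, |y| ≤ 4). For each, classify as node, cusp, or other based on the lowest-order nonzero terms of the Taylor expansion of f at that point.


Singular points: {(-1, 2)}; classification: cusp.

Compute partial derivatives:
  f_x = -3*x**2 + 4*x*y - 14*x - y**2 + 8*y - 15.
  f_y = 2*x**2 - 2*x*y + 8*x - 3*y**2 + 12*y - 10.
Scan x_0 ∈ {−4, ..., 4}. For each x_0, f_y(x_0, y) is a polynomial in y; find its integer roots y ∈ {−4, ..., 4}, then test f_x and f at those candidates.
  x = -4: f_y(-4, y) = -3*y**2 + 20*y - 10; no integer root y with |y| ≤ 4.
  x = -3: f_y(-3, y) = -3*y**2 + 18*y - 16; no integer root y with |y| ≤ 4.
  x = -2: f_y(-2, y) = -3*y**2 + 16*y - 18; no integer root y with |y| ≤ 4.
  x = -1: f_y(-1, y) = -3*y**2 + 14*y - 16; vanishes at y ∈ {2}. (-1, 2): f_x = 0, f = 0 — SINGULAR.
  x = 0: f_y(0, y) = -3*y**2 + 12*y - 10; no integer root y with |y| ≤ 4.
  x = 1: f_y(1, y) = -3*y**2 + 10*y; vanishes at y ∈ {0}. (1, 0): f_x = -32 ≠ 0.
  x = 2: f_y(2, y) = -3*y**2 + 8*y + 14; no integer root y with |y| ≤ 4.
  x = 3: f_y(3, y) = -3*y**2 + 6*y + 32; no integer root y with |y| ≤ 4.
  x = 4: f_y(4, y) = -3*y**2 + 4*y + 54; no integer root y with |y| ≤ 4.
Only singular point on the grid: (-1, 2).
Classify: substitute x = -1 + u, y = 2 + v and expand: f = -u**3 + 2*u**2*v - u*v**2 - v**3 + v**2.
No constant or linear terms (consistent with a singular point). Quadratic part: v**2. Cubic part: -u**3 + 2*u**2*v - u*v**2 - v**3.
The quadratic part v**2 is a perfect square, so there is a single (double) tangent line v = 0, i.e. y = 2. Restricting the cubic part to that line (v = 0) leaves -u**3 ≠ 0, so f is not divisible by v and the branch is v² ≈ u**3 to lowest order — this is a cusp.
Classification: cusp.


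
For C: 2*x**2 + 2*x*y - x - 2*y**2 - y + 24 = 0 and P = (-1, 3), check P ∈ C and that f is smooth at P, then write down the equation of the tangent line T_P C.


Tangent line at P: x - 15*y + 46 = 0.

Step 1: f(-1, 3) = 0, so P lies on C.
Step 2: partial derivatives
  f_x(x, y) = 4*x + 2*y - 1, f_y(x, y) = 2*x - 4*y - 1.
  f_x(P) = 1, f_y(P) = -15 (gradient nonzero, so P is smooth).
Step 3: tangent line at P: 1·(x − -1) + -15·(y − 3) = 0.
Expanding: x - 15*y + 46 = 0.


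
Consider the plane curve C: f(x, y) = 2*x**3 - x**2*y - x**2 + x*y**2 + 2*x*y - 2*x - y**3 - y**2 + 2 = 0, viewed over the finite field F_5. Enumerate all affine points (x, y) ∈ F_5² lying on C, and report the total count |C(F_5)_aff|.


Affine F_5-points: {(0, 1), (0, 2), (1, 2), (2, 0), (2, 1), (3, 2), (4, 1)}; count = 7.

For each of the 25 pairs (x, y) ∈ F_5², evaluate f(x, y) mod 5. Record the zeros.
  x = 0: [0↦2, 1↦0, 2↦0, 3↦1, 4↦2]  zeros at y ∈ {1, 2}
  x = 1: [0↦1, 1↦1, 2↦0, 3↦2, 4↦1]  zeros at y ∈ {2}
  x = 2: [0↦0, 1↦0, 2↦1, 3↦2, 4↦2]  zeros at y ∈ {0, 1}
  x = 3: [0↦1, 1↦4, 2↦0, 3↦3, 4↦2]  zeros at y ∈ {2}
  x = 4: [0↦1, 1↦0, 2↦4, 3↦2, 4↦3]  zeros at y ∈ {1}
Collecting zeros: affine points = {(0, 1), (0, 2), (1, 2), (2, 0), (2, 1), (3, 2), (4, 1)}.
Total count |C(F_5)_aff| = 7.


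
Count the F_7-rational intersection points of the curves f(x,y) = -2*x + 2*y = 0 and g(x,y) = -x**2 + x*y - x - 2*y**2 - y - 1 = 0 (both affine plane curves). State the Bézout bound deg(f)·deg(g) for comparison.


Common zeros: ∅; count = 0; Bézout bound = 2.

deg(f) = 1, deg(g) = 2, so Bézout bound = 2.
Scan x ∈ F_7. For each x, list the y ∈ F_7 with f(x, y) ≡ 0 and those with g(x, y) ≡ 0 (mod 7); the common zeros in that column are the intersection.
  x = 0: f ≡ 0 at y ∈ {0}; g ≡ 0 at y ∈ {5}; common: ∅.
  x = 1: f ≡ 0 at y ∈ {1}; g ≡ 0 at y ∈ {3, 4}; common: ∅.
  x = 2: f ≡ 0 at y ∈ {2}; g ≡ 0 at y ∈ {0, 4}; common: ∅.
  x = 3: f ≡ 0 at y ∈ {3}; g ≡ 0 at y ∈ ∅; common: ∅.
  x = 4: f ≡ 0 at y ∈ {4}; g ≡ 0 at y ∈ {0, 5}; common: ∅.
  x = 5: f ≡ 0 at y ∈ {5}; g ≡ 0 at y ∈ ∅; common: ∅.
  x = 6: f ≡ 0 at y ∈ {6}; g ≡ 0 at y ∈ ∅; common: ∅.
Collecting: common zeros = ∅, so the count is 0.
Comparison with the Bézout bound: 0 ≤ 2 = deg(f)·deg(g), as expected for curves with no common component (the affine F_7-count falls short of the bound because intersections may lie at infinity, over extension fields, or carry multiplicity).


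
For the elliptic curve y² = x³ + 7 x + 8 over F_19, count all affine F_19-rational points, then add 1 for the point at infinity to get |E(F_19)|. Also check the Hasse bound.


Affine points = {(1, 4), (1, 15), (2, 7), (2, 12), (4, 9), (4, 10), (5, 4), (5, 15), (6, 0), (7, 1), (7, 18), (8, 5), (8, 14), (13, 4), (13, 15), (14, 0), (15, 7), (15, 12), (16, 6), (16, 13), (17, 9), (17, 10), (18, 0)}; affine count = 23; |E(F_19)| = 24.

Discriminant check: Δ ∝ 4a³ + 27b² = 4·7³ + 27·8² = 4·343 + 27·64 ≡ 3 (mod 19). Nonzero ⇒ E is nonsingular.
For each x ∈ F_19, compute rhs = x³ + 7·x + 8 mod 19, then count y ∈ F_19 with y² ≡ rhs.
  x = 0: rhs = 8, matching y values: none (0 points).
  x = 1: rhs = 16, matching y values: 4, 15 (2 points).
  x = 2: rhs = 11, matching y values: 7, 12 (2 points).
  x = 3: rhs = 18, matching y values: none (0 points).
  x = 4: rhs = 5, matching y values: 9, 10 (2 points).
  x = 5: rhs = 16, matching y values: 4, 15 (2 points).
  x = 6: rhs = 0, matching y values: 0 (1 points).
  x = 7: rhs = 1, matching y values: 1, 18 (2 points).
  x = 8: rhs = 6, matching y values: 5, 14 (2 points).
  x = 9: rhs = 2, matching y values: none (0 points).
  x = 10: rhs = 14, matching y values: none (0 points).
  x = 11: rhs = 10, matching y values: none (0 points).
  x = 12: rhs = 15, matching y values: none (0 points).
  x = 13: rhs = 16, matching y values: 4, 15 (2 points).
  x = 14: rhs = 0, matching y values: 0 (1 points).
  x = 15: rhs = 11, matching y values: 7, 12 (2 points).
  x = 16: rhs = 17, matching y values: 6, 13 (2 points).
  x = 17: rhs = 5, matching y values: 9, 10 (2 points).
  x = 18: rhs = 0, matching y values: 0 (1 points).
Total affine count: 23.
Full point count |E(F_19)| = 23 + 1 = 24.
Hasse bound: |24 − (19+1)| = |4| = 4 ≤ 2√19 ≈ 8.7178 ✓.


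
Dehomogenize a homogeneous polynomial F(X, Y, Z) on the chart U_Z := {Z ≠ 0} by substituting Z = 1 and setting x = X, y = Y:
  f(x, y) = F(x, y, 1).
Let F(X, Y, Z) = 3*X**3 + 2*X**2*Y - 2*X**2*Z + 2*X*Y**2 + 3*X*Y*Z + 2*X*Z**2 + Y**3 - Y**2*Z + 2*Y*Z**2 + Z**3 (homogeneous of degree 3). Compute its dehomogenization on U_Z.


f(x, y) = 3*x**3 + 2*x**2*y - 2*x**2 + 2*x*y**2 + 3*x*y + 2*x + y**3 - y**2 + 2*y + 1

On U_Z we set Z = 1. Each monomial c·X^i·Y^j·Z^k in F becomes c·x^i·y^j·1^k = c·x^i·y^j.
Substituting Z = 1: F(X, Y, 1) = 3*x**3 + 2*x**2*y - 2*x**2 + 2*x*y**2 + 3*x*y + 2*x + y**3 - y**2 + 2*y + 1.
Note: deg(f) ≤ deg(F) = 3; strict inequality happens when F is divisible by Z (lost terms).


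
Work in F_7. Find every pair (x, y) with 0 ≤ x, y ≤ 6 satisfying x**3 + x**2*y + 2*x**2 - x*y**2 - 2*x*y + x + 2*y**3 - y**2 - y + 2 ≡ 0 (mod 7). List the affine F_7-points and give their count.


Affine F_7-points: {(0, 6), (1, 5), (3, 5), (3, 6), (4, 2), (5, 0), (5, 3)}; count = 7.

For each of the 49 pairs (x, y) ∈ F_7², evaluate f(x, y) mod 7. Record the zeros.
  x = 0: [0↦2, 1↦2, 2↦5, 3↦2, 4↦5, 5↦5, 6↦0]  zeros at y ∈ {6}
  x = 1: [0↦6, 1↦4, 2↦3, 3↦1, 4↦3, 5↦0, 6↦4]  zeros at y ∈ {5}
  x = 2: [0↦6, 1↦4, 2↦1, 3↦2, 4↦5, 5↦1, 6↦2]  zeros at y ∈ ∅
  x = 3: [0↦1, 1↦1, 2↦5, 3↦4, 4↦3, 5↦0, 6↦0]  zeros at y ∈ {5, 6}
  x = 4: [0↦4, 1↦1, 2↦0, 3↦6, 4↦3, 5↦3, 6↦4]  zeros at y ∈ {2}
  x = 5: [0↦0, 1↦3, 2↦6, 3↦0, 4↦4, 5↦2, 6↦6]  zeros at y ∈ {0, 3}
  x = 6: [0↦2, 1↦6, 2↦1, 3↦6, 4↦5, 5↦3, 6↦5]  zeros at y ∈ ∅
Collecting zeros: affine points = {(0, 6), (1, 5), (3, 5), (3, 6), (4, 2), (5, 0), (5, 3)}.
Total count |C(F_7)_aff| = 7.


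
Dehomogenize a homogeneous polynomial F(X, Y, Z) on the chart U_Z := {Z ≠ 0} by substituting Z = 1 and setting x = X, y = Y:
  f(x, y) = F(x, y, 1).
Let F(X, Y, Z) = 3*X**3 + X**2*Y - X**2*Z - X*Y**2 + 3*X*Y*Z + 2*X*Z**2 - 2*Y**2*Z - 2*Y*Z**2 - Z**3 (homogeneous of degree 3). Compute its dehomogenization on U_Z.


f(x, y) = 3*x**3 + x**2*y - x**2 - x*y**2 + 3*x*y + 2*x - 2*y**2 - 2*y - 1

On U_Z we set Z = 1. Each monomial c·X^i·Y^j·Z^k in F becomes c·x^i·y^j·1^k = c·x^i·y^j.
Substituting Z = 1: F(X, Y, 1) = 3*x**3 + x**2*y - x**2 - x*y**2 + 3*x*y + 2*x - 2*y**2 - 2*y - 1.
Note: deg(f) ≤ deg(F) = 3; strict inequality happens when F is divisible by Z (lost terms).


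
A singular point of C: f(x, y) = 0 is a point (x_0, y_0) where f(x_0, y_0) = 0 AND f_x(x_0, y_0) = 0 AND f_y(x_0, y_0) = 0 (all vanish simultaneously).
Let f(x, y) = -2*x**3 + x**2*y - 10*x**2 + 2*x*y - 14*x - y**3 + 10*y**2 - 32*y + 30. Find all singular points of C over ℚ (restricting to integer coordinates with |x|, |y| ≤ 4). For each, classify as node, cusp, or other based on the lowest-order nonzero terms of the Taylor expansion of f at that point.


Singular points: {(-1, 3)}; classification: node.

Compute partial derivatives:
  f_x = -6*x**2 + 2*x*y - 20*x + 2*y - 14.
  f_y = x**2 + 2*x - 3*y**2 + 20*y - 32.
Scan x_0 ∈ {−4, ..., 4}. For each x_0, f_y(x_0, y) is a polynomial in y; find its integer roots y ∈ {−4, ..., 4}, then test f_x and f at those candidates.
  x = -4: f_y(-4, y) = -3*y**2 + 20*y - 24; no integer root y with |y| ≤ 4.
  x = -3: f_y(-3, y) = -3*y**2 + 20*y - 29; no integer root y with |y| ≤ 4.
  x = -2: f_y(-2, y) = -3*y**2 + 20*y - 32; vanishes at y ∈ {4}. (-2, 4): f_x = -6 ≠ 0.
  x = -1: f_y(-1, y) = -3*y**2 + 20*y - 33; vanishes at y ∈ {3}. (-1, 3): f_x = 0, f = 0 — SINGULAR.
  x = 0: f_y(0, y) = -3*y**2 + 20*y - 32; vanishes at y ∈ {4}. (0, 4): f_x = -6 ≠ 0.
  x = 1: f_y(1, y) = -3*y**2 + 20*y - 29; no integer root y with |y| ≤ 4.
  x = 2: f_y(2, y) = -3*y**2 + 20*y - 24; no integer root y with |y| ≤ 4.
  x = 3: f_y(3, y) = -3*y**2 + 20*y - 17; vanishes at y ∈ {1}. (3, 1): f_x = -120 ≠ 0.
  x = 4: f_y(4, y) = -3*y**2 + 20*y - 8; no integer root y with |y| ≤ 4.
Only singular point on the grid: (-1, 3).
Classify: substitute x = -1 + u, y = 3 + v and expand: f = -2*u**3 + u**2*v - u**2 - v**3 + v**2.
No constant or linear terms (consistent with a singular point). Quadratic part: -u**2 + v**2. Cubic part: -2*u**3 + u**2*v - v**3.
The quadratic part v**2 - u**2 = (v − u)(v + u) splits into two distinct linear factors, so there are two distinct tangent lines y − 3 = ±(x − -1) — this is a node (ordinary double point).
Classification: node.


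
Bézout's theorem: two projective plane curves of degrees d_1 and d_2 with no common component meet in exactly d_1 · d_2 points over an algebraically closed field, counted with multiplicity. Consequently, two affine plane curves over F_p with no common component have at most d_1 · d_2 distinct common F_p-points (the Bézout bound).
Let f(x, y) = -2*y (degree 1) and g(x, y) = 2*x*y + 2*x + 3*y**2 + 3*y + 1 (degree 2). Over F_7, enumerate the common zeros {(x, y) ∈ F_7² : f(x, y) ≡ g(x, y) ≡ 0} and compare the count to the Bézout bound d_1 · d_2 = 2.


Common zeros: {(3, 0)}; count = 1; Bézout bound = 2.

deg(f) = 1, deg(g) = 2, so Bézout bound = 2.
Scan x ∈ F_7. For each x, list the y ∈ F_7 with f(x, y) ≡ 0 and those with g(x, y) ≡ 0 (mod 7); the common zeros in that column are the intersection.
  x = 0: f ≡ 0 at y ∈ {0}; g ≡ 0 at y ∈ {1, 5}; common: ∅.
  x = 1: f ≡ 0 at y ∈ {0}; g ≡ 0 at y ∈ ∅; common: ∅.
  x = 2: f ≡ 0 at y ∈ {0}; g ≡ 0 at y ∈ ∅; common: ∅.
  x = 3: f ≡ 0 at y ∈ {0}; g ≡ 0 at y ∈ {0, 4}; common: {0}.
  x = 4: f ≡ 0 at y ∈ {0}; g ≡ 0 at y ∈ ∅; common: ∅.
  x = 5: f ≡ 0 at y ∈ {0}; g ≡ 0 at y ∈ {2, 3}; common: ∅.
  x = 6: f ≡ 0 at y ∈ {0}; g ≡ 0 at y ∈ ∅; common: ∅.
Collecting: common zeros = {(3, 0)}, so the count is 1.
Comparison with the Bézout bound: 1 ≤ 2 = deg(f)·deg(g), as expected for curves with no common component (the affine F_7-count falls short of the bound because intersections may lie at infinity, over extension fields, or carry multiplicity).


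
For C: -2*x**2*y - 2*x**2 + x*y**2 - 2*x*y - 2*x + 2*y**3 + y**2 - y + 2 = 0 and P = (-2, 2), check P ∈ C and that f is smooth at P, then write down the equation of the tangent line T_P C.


Tangent line at P: 22*x + 15*y + 14 = 0.

Step 1: f(-2, 2) = 0, so P lies on C.
Step 2: partial derivatives
  f_x(x, y) = -4*x*y - 4*x + y**2 - 2*y - 2, f_y(x, y) = -2*x**2 + 2*x*y - 2*x + 6*y**2 + 2*y - 1.
  f_x(P) = 22, f_y(P) = 15 (gradient nonzero, so P is smooth).
Step 3: tangent line at P: 22·(x − -2) + 15·(y − 2) = 0.
Expanding: 22*x + 15*y + 14 = 0.


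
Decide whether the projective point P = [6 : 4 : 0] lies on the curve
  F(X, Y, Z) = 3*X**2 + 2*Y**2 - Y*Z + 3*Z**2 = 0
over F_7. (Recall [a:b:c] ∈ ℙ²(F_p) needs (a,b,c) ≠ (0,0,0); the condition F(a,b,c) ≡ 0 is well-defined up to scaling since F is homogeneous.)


F(6,4,0) ≡ 0 (mod 7); P is on the curve.

Evaluate F(6, 4, 0) term-by-term (mod 7).
  3*X**2 ↦ 3·36·1·1 = 108
  2*Y**2 ↦ 2·1·16·1 = 32
  -Y*Z ↦ -1·1·4·0 = 0
  3*Z**2 ↦ 3·1·1·0 = 0
Sum: F(6, 4, 0) = (108) + (32) + (0) + (0) = 140.
Reducing mod 7: 140 ≡ 0 (mod 7).
Since F(a, b, c) ≡ 0 (mod 7), P lies on the curve.


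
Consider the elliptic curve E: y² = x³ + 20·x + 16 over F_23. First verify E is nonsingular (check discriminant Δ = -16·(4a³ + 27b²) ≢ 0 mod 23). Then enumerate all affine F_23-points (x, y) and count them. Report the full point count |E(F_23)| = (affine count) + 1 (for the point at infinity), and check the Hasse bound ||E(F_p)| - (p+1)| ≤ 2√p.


Affine points = {(0, 4), (0, 19), (2, 8), (2, 15), (7, 4), (7, 19), (11, 7), (11, 16), (12, 11), (12, 12), (13, 9), (13, 14), (14, 2), (14, 21), (16, 4), (16, 19), (17, 5), (17, 18), (22, 8), (22, 15)}; affine count = 20; |E(F_23)| = 21.

Discriminant check: Δ ∝ 4a³ + 27b² = 4·20³ + 27·16² = 4·8000 + 27·256 ≡ 19 (mod 23). Nonzero ⇒ E is nonsingular.
For each x ∈ F_23, compute rhs = x³ + 20·x + 16 mod 23, then count y ∈ F_23 with y² ≡ rhs.
  x = 0: rhs = 16, matching y values: 4, 19 (2 points).
  x = 1: rhs = 14, matching y values: none (0 points).
  x = 2: rhs = 18, matching y values: 8, 15 (2 points).
  x = 3: rhs = 11, matching y values: none (0 points).
  x = 4: rhs = 22, matching y values: none (0 points).
  x = 5: rhs = 11, matching y values: none (0 points).
  x = 6: rhs = 7, matching y values: none (0 points).
  x = 7: rhs = 16, matching y values: 4, 19 (2 points).
  x = 8: rhs = 21, matching y values: none (0 points).
  x = 9: rhs = 5, matching y values: none (0 points).
  x = 10: rhs = 20, matching y values: none (0 points).
  x = 11: rhs = 3, matching y values: 7, 16 (2 points).
  x = 12: rhs = 6, matching y values: 11, 12 (2 points).
  x = 13: rhs = 12, matching y values: 9, 14 (2 points).
  x = 14: rhs = 4, matching y values: 2, 21 (2 points).
  x = 15: rhs = 11, matching y values: none (0 points).
  x = 16: rhs = 16, matching y values: 4, 19 (2 points).
  x = 17: rhs = 2, matching y values: 5, 18 (2 points).
  x = 18: rhs = 21, matching y values: none (0 points).
  x = 19: rhs = 10, matching y values: none (0 points).
  x = 20: rhs = 21, matching y values: none (0 points).
  x = 21: rhs = 14, matching y values: none (0 points).
  x = 22: rhs = 18, matching y values: 8, 15 (2 points).
Total affine count: 20.
Full point count |E(F_23)| = 20 + 1 = 21.
Hasse bound: |21 − (23+1)| = |-3| = 3 ≤ 2√23 ≈ 9.5917 ✓.


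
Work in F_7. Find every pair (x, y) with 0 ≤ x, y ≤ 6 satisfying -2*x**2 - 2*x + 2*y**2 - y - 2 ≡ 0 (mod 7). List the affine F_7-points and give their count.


Affine F_7-points: {(1, 2), (2, 0), (2, 4), (4, 0), (4, 4), (5, 2)}; count = 6.

For each of the 49 pairs (x, y) ∈ F_7², evaluate f(x, y) mod 7. Record the zeros.
  x = 0: [0↦5, 1↦6, 2↦4, 3↦6, 4↦5, 5↦1, 6↦1]  zeros at y ∈ ∅
  x = 1: [0↦1, 1↦2, 2↦0, 3↦2, 4↦1, 5↦4, 6↦4]  zeros at y ∈ {2}
  x = 2: [0↦0, 1↦1, 2↦6, 3↦1, 4↦0, 5↦3, 6↦3]  zeros at y ∈ {0, 4}
  x = 3: [0↦2, 1↦3, 2↦1, 3↦3, 4↦2, 5↦5, 6↦5]  zeros at y ∈ ∅
  x = 4: [0↦0, 1↦1, 2↦6, 3↦1, 4↦0, 5↦3, 6↦3]  zeros at y ∈ {0, 4}
  x = 5: [0↦1, 1↦2, 2↦0, 3↦2, 4↦1, 5↦4, 6↦4]  zeros at y ∈ {2}
  x = 6: [0↦5, 1↦6, 2↦4, 3↦6, 4↦5, 5↦1, 6↦1]  zeros at y ∈ ∅
Collecting zeros: affine points = {(1, 2), (2, 0), (2, 4), (4, 0), (4, 4), (5, 2)}.
Total count |C(F_7)_aff| = 6.


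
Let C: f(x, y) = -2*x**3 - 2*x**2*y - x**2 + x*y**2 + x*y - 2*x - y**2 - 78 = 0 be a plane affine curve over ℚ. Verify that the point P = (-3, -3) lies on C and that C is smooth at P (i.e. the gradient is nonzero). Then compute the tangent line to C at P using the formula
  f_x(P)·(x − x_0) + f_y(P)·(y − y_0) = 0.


Tangent line at P: -80*x + 3*y - 231 = 0.

Step 1: f(-3, -3) = 0, so P lies on C.
Step 2: partial derivatives
  f_x(x, y) = -6*x**2 - 4*x*y - 2*x + y**2 + y - 2, f_y(x, y) = -2*x**2 + 2*x*y + x - 2*y.
  f_x(P) = -80, f_y(P) = 3 (gradient nonzero, so P is smooth).
Step 3: tangent line at P: -80·(x − -3) + 3·(y − -3) = 0.
Expanding: -80*x + 3*y - 231 = 0.


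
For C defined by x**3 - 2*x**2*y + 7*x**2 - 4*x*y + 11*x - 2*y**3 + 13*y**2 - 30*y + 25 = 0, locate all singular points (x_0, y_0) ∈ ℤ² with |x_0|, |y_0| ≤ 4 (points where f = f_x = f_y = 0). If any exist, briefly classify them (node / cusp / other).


Singular points: {(-1, 2)}; classification: cusp.

Compute partial derivatives:
  f_x = 3*x**2 - 4*x*y + 14*x - 4*y + 11.
  f_y = -2*x**2 - 4*x - 6*y**2 + 26*y - 30.
Scan x_0 ∈ {−4, ..., 4}. For each x_0, f_y(x_0, y) is a polynomial in y; find its integer roots y ∈ {−4, ..., 4}, then test f_x and f at those candidates.
  x = -4: f_y(-4, y) = -6*y**2 + 26*y - 46; no integer root y with |y| ≤ 4.
  x = -3: f_y(-3, y) = -6*y**2 + 26*y - 36; no integer root y with |y| ≤ 4.
  x = -2: f_y(-2, y) = -6*y**2 + 26*y - 30; no integer root y with |y| ≤ 4.
  x = -1: f_y(-1, y) = -6*y**2 + 26*y - 28; vanishes at y ∈ {2}. (-1, 2): f_x = 0, f = 0 — SINGULAR.
  x = 0: f_y(0, y) = -6*y**2 + 26*y - 30; no integer root y with |y| ≤ 4.
  x = 1: f_y(1, y) = -6*y**2 + 26*y - 36; no integer root y with |y| ≤ 4.
  x = 2: f_y(2, y) = -6*y**2 + 26*y - 46; no integer root y with |y| ≤ 4.
  x = 3: f_y(3, y) = -6*y**2 + 26*y - 60; no integer root y with |y| ≤ 4.
  x = 4: f_y(4, y) = -6*y**2 + 26*y - 78; no integer root y with |y| ≤ 4.
Only singular point on the grid: (-1, 2).
Classify: substitute x = -1 + u, y = 2 + v and expand: f = u**3 - 2*u**2*v - 2*v**3 + v**2.
No constant or linear terms (consistent with a singular point). Quadratic part: v**2. Cubic part: u**3 - 2*u**2*v - 2*v**3.
The quadratic part v**2 is a perfect square, so there is a single (double) tangent line v = 0, i.e. y = 2. Restricting the cubic part to that line (v = 0) leaves u**3 ≠ 0, so f is not divisible by v and the branch is v² ≈ -u**3 to lowest order — this is a cusp.
Classification: cusp.


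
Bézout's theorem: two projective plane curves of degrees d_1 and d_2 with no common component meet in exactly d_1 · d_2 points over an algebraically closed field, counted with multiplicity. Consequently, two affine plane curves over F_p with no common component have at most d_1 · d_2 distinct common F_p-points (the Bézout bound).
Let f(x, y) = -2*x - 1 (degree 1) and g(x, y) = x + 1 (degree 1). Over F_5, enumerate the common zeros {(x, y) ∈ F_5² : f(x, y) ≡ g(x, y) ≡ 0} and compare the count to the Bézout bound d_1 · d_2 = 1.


Common zeros: ∅; count = 0; Bézout bound = 1.

deg(f) = 1, deg(g) = 1, so Bézout bound = 1.
Scan x ∈ F_5. For each x, list the y ∈ F_5 with f(x, y) ≡ 0 and those with g(x, y) ≡ 0 (mod 5); the common zeros in that column are the intersection.
  x = 0: f ≡ 0 at y ∈ ∅; g ≡ 0 at y ∈ ∅; common: ∅.
  x = 1: f ≡ 0 at y ∈ ∅; g ≡ 0 at y ∈ ∅; common: ∅.
  x = 2: f ≡ 0 at y ∈ {0, 1, 2, 3, 4}; g ≡ 0 at y ∈ ∅; common: ∅.
  x = 3: f ≡ 0 at y ∈ ∅; g ≡ 0 at y ∈ ∅; common: ∅.
  x = 4: f ≡ 0 at y ∈ ∅; g ≡ 0 at y ∈ {0, 1, 2, 3, 4}; common: ∅.
Collecting: common zeros = ∅, so the count is 0.
Comparison with the Bézout bound: 0 ≤ 1 = deg(f)·deg(g), as expected for curves with no common component (the affine F_5-count falls short of the bound because intersections may lie at infinity, over extension fields, or carry multiplicity).


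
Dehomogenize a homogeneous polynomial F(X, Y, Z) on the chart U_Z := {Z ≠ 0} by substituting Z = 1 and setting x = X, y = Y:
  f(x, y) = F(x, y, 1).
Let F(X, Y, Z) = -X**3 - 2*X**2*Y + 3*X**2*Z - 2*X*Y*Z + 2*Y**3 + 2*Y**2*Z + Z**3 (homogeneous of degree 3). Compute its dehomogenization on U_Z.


f(x, y) = -x**3 - 2*x**2*y + 3*x**2 - 2*x*y + 2*y**3 + 2*y**2 + 1

On U_Z we set Z = 1. Each monomial c·X^i·Y^j·Z^k in F becomes c·x^i·y^j·1^k = c·x^i·y^j.
Substituting Z = 1: F(X, Y, 1) = -x**3 - 2*x**2*y + 3*x**2 - 2*x*y + 2*y**3 + 2*y**2 + 1.
Note: deg(f) ≤ deg(F) = 3; strict inequality happens when F is divisible by Z (lost terms).


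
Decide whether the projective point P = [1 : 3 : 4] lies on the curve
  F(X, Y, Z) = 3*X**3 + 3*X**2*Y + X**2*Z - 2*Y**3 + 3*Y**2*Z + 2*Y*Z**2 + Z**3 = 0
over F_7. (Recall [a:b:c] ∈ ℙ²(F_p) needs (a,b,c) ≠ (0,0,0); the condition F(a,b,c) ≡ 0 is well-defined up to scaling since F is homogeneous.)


F(1,3,4) ≡ 6 (mod 7); P is NOT on the curve.

Evaluate F(1, 3, 4) term-by-term (mod 7).
  3*X**3 ↦ 3·1·1·1 = 3
  3*X**2*Y ↦ 3·1·3·1 = 9
  X**2*Z ↦ 1·1·1·4 = 4
  -2*Y**3 ↦ -2·1·27·1 = -54
  3*Y**2*Z ↦ 3·1·9·4 = 108
  2*Y*Z**2 ↦ 2·1·3·16 = 96
  Z**3 ↦ 1·1·1·64 = 64
Sum: F(1, 3, 4) = (3) + (9) + (4) + (-54) + (108) + (96) + (64) = 230.
Reducing mod 7: 230 ≡ 6 (mod 7).
Since F(a, b, c) ≡ 6 ≠ 0 (mod 7), P does NOT lie on the curve.


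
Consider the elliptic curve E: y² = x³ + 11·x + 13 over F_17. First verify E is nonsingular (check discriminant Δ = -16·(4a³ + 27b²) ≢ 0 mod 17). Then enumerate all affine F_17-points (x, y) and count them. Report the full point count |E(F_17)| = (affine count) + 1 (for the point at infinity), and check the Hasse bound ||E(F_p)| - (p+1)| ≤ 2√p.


Affine points = {(0, 8), (0, 9), (1, 5), (1, 12), (2, 3), (2, 14), (4, 6), (4, 11), (7, 5), (7, 12), (8, 1), (8, 16), (9, 5), (9, 12), (10, 1), (10, 16), (14, 2), (14, 15), (15, 0), (16, 1), (16, 16)}; affine count = 21; |E(F_17)| = 22.

Discriminant check: Δ ∝ 4a³ + 27b² = 4·11³ + 27·13² = 4·1331 + 27·169 ≡ 10 (mod 17). Nonzero ⇒ E is nonsingular.
For each x ∈ F_17, compute rhs = x³ + 11·x + 13 mod 17, then count y ∈ F_17 with y² ≡ rhs.
  x = 0: rhs = 13, matching y values: 8, 9 (2 points).
  x = 1: rhs = 8, matching y values: 5, 12 (2 points).
  x = 2: rhs = 9, matching y values: 3, 14 (2 points).
  x = 3: rhs = 5, matching y values: none (0 points).
  x = 4: rhs = 2, matching y values: 6, 11 (2 points).
  x = 5: rhs = 6, matching y values: none (0 points).
  x = 6: rhs = 6, matching y values: none (0 points).
  x = 7: rhs = 8, matching y values: 5, 12 (2 points).
  x = 8: rhs = 1, matching y values: 1, 16 (2 points).
  x = 9: rhs = 8, matching y values: 5, 12 (2 points).
  x = 10: rhs = 1, matching y values: 1, 16 (2 points).
  x = 11: rhs = 3, matching y values: none (0 points).
  x = 12: rhs = 3, matching y values: none (0 points).
  x = 13: rhs = 7, matching y values: none (0 points).
  x = 14: rhs = 4, matching y values: 2, 15 (2 points).
  x = 15: rhs = 0, matching y values: 0 (1 points).
  x = 16: rhs = 1, matching y values: 1, 16 (2 points).
Total affine count: 21.
Full point count |E(F_17)| = 21 + 1 = 22.
Hasse bound: |22 − (17+1)| = |4| = 4 ≤ 2√17 ≈ 8.2462 ✓.


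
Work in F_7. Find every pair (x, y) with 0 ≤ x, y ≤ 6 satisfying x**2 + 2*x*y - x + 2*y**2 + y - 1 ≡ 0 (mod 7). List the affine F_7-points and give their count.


Affine F_7-points: {(0, 4), (0, 6), (3, 1), (3, 6), (4, 3), (5, 2), (5, 3), (6, 2)}; count = 8.

For each of the 49 pairs (x, y) ∈ F_7², evaluate f(x, y) mod 7. Record the zeros.
  x = 0: [0↦6, 1↦2, 2↦2, 3↦6, 4↦0, 5↦5, 6↦0]  zeros at y ∈ {4, 6}
  x = 1: [0↦6, 1↦4, 2↦6, 3↦5, 4↦1, 5↦1, 6↦5]  zeros at y ∈ ∅
  x = 2: [0↦1, 1↦1, 2↦5, 3↦6, 4↦4, 5↦6, 6↦5]  zeros at y ∈ ∅
  x = 3: [0↦5, 1↦0, 2↦6, 3↦2, 4↦2, 5↦6, 6↦0]  zeros at y ∈ {1, 6}
  x = 4: [0↦4, 1↦1, 2↦2, 3↦0, 4↦2, 5↦1, 6↦4]  zeros at y ∈ {3}
  x = 5: [0↦5, 1↦4, 2↦0, 3↦0, 4↦4, 5↦5, 6↦3]  zeros at y ∈ {2, 3}
  x = 6: [0↦1, 1↦2, 2↦0, 3↦2, 4↦1, 5↦4, 6↦4]  zeros at y ∈ {2}
Collecting zeros: affine points = {(0, 4), (0, 6), (3, 1), (3, 6), (4, 3), (5, 2), (5, 3), (6, 2)}.
Total count |C(F_7)_aff| = 8.


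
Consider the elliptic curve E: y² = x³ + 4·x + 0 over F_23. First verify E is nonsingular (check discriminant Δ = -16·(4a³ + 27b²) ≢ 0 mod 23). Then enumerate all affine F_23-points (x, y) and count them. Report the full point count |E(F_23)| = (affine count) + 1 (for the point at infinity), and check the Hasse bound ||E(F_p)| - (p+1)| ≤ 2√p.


Affine points = {(0, 0), (2, 4), (2, 19), (3, 4), (3, 19), (7, 7), (7, 16), (9, 11), (9, 12), (11, 8), (11, 15), (13, 8), (13, 15), (15, 10), (15, 13), (17, 6), (17, 17), (18, 4), (18, 19), (19, 9), (19, 14), (22, 8), (22, 15)}; affine count = 23; |E(F_23)| = 24.

Discriminant check: Δ ∝ 4a³ + 27b² = 4·4³ + 27·0² = 4·64 + 27·0 ≡ 3 (mod 23). Nonzero ⇒ E is nonsingular.
For each x ∈ F_23, compute rhs = x³ + 4·x + 0 mod 23, then count y ∈ F_23 with y² ≡ rhs.
  x = 0: rhs = 0, matching y values: 0 (1 points).
  x = 1: rhs = 5, matching y values: none (0 points).
  x = 2: rhs = 16, matching y values: 4, 19 (2 points).
  x = 3: rhs = 16, matching y values: 4, 19 (2 points).
  x = 4: rhs = 11, matching y values: none (0 points).
  x = 5: rhs = 7, matching y values: none (0 points).
  x = 6: rhs = 10, matching y values: none (0 points).
  x = 7: rhs = 3, matching y values: 7, 16 (2 points).
  x = 8: rhs = 15, matching y values: none (0 points).
  x = 9: rhs = 6, matching y values: 11, 12 (2 points).
  x = 10: rhs = 5, matching y values: none (0 points).
  x = 11: rhs = 18, matching y values: 8, 15 (2 points).
  x = 12: rhs = 5, matching y values: none (0 points).
  x = 13: rhs = 18, matching y values: 8, 15 (2 points).
  x = 14: rhs = 17, matching y values: none (0 points).
  x = 15: rhs = 8, matching y values: 10, 13 (2 points).
  x = 16: rhs = 20, matching y values: none (0 points).
  x = 17: rhs = 13, matching y values: 6, 17 (2 points).
  x = 18: rhs = 16, matching y values: 4, 19 (2 points).
  x = 19: rhs = 12, matching y values: 9, 14 (2 points).
  x = 20: rhs = 7, matching y values: none (0 points).
  x = 21: rhs = 7, matching y values: none (0 points).
  x = 22: rhs = 18, matching y values: 8, 15 (2 points).
Total affine count: 23.
Full point count |E(F_23)| = 23 + 1 = 24.
Hasse bound: |24 − (23+1)| = |0| = 0 ≤ 2√23 ≈ 9.5917 ✓.


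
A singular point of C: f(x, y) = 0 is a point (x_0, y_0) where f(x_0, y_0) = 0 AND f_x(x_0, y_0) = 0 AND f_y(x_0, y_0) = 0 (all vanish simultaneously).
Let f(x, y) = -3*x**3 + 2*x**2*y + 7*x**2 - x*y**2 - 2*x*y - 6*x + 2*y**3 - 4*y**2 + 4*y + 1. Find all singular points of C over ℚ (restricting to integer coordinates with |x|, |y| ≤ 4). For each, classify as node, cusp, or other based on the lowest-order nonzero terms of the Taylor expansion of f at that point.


Singular points: {(1, 1)}; classification: cusp.

Compute partial derivatives:
  f_x = -9*x**2 + 4*x*y + 14*x - y**2 - 2*y - 6.
  f_y = 2*x**2 - 2*x*y - 2*x + 6*y**2 - 8*y + 4.
Scan x_0 ∈ {−4, ..., 4}. For each x_0, f_y(x_0, y) is a polynomial in y; find its integer roots y ∈ {−4, ..., 4}, then test f_x and f at those candidates.
  x = -4: f_y(-4, y) = 6*y**2 + 44; no integer root y with |y| ≤ 4.
  x = -3: f_y(-3, y) = 6*y**2 - 2*y + 28; no integer root y with |y| ≤ 4.
  x = -2: f_y(-2, y) = 6*y**2 - 4*y + 16; no integer root y with |y| ≤ 4.
  x = -1: f_y(-1, y) = 6*y**2 - 6*y + 8; no integer root y with |y| ≤ 4.
  x = 0: f_y(0, y) = 6*y**2 - 8*y + 4; no integer root y with |y| ≤ 4.
  x = 1: f_y(1, y) = 6*y**2 - 10*y + 4; vanishes at y ∈ {1}. (1, 1): f_x = 0, f = 0 — SINGULAR.
  x = 2: f_y(2, y) = 6*y**2 - 12*y + 8; no integer root y with |y| ≤ 4.
  x = 3: f_y(3, y) = 6*y**2 - 14*y + 16; no integer root y with |y| ≤ 4.
  x = 4: f_y(4, y) = 6*y**2 - 16*y + 28; no integer root y with |y| ≤ 4.
Only singular point on the grid: (1, 1).
Classify: substitute x = 1 + u, y = 1 + v and expand: f = -3*u**3 + 2*u**2*v - u*v**2 + 2*v**3 + v**2.
No constant or linear terms (consistent with a singular point). Quadratic part: v**2. Cubic part: -3*u**3 + 2*u**2*v - u*v**2 + 2*v**3.
The quadratic part v**2 is a perfect square, so there is a single (double) tangent line v = 0, i.e. y = 1. Restricting the cubic part to that line (v = 0) leaves -3*u**3 ≠ 0, so f is not divisible by v and the branch is v² ≈ 3*u**3 to lowest order — this is a cusp.
Classification: cusp.


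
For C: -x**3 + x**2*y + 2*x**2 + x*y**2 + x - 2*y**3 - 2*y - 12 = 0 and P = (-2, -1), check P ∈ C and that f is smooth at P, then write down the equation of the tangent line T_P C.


Tangent line at P: -14*x - 28 = 0.

Step 1: f(-2, -1) = 0, so P lies on C.
Step 2: partial derivatives
  f_x(x, y) = -3*x**2 + 2*x*y + 4*x + y**2 + 1, f_y(x, y) = x**2 + 2*x*y - 6*y**2 - 2.
  f_x(P) = -14, f_y(P) = 0 (gradient nonzero, so P is smooth).
Step 3: tangent line at P: -14·(x − -2) + 0·(y − -1) = 0.
Expanding: -14*x - 28 = 0.


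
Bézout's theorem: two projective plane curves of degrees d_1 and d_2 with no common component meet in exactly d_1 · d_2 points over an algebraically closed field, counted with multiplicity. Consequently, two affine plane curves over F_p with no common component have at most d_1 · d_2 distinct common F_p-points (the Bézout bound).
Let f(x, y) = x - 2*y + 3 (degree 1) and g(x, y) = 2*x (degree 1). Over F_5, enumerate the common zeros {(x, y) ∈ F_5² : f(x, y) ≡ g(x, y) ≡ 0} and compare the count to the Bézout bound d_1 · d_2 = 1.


Common zeros: {(0, 4)}; count = 1; Bézout bound = 1.

deg(f) = 1, deg(g) = 1, so Bézout bound = 1.
Scan x ∈ F_5. For each x, list the y ∈ F_5 with f(x, y) ≡ 0 and those with g(x, y) ≡ 0 (mod 5); the common zeros in that column are the intersection.
  x = 0: f ≡ 0 at y ∈ {4}; g ≡ 0 at y ∈ {0, 1, 2, 3, 4}; common: {4}.
  x = 1: f ≡ 0 at y ∈ {2}; g ≡ 0 at y ∈ ∅; common: ∅.
  x = 2: f ≡ 0 at y ∈ {0}; g ≡ 0 at y ∈ ∅; common: ∅.
  x = 3: f ≡ 0 at y ∈ {3}; g ≡ 0 at y ∈ ∅; common: ∅.
  x = 4: f ≡ 0 at y ∈ {1}; g ≡ 0 at y ∈ ∅; common: ∅.
Collecting: common zeros = {(0, 4)}, so the count is 1.
Comparison with the Bézout bound: 1 ≤ 1 = deg(f)·deg(g), as expected for curves with no common component (the bound is attained).


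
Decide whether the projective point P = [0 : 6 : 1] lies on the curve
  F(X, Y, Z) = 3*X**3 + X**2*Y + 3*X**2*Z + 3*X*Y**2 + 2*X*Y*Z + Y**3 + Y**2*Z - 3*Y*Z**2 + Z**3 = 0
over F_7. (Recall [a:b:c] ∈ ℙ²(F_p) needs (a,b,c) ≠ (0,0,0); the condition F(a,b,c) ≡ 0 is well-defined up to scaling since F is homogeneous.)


F(0,6,1) ≡ 4 (mod 7); P is NOT on the curve.

Evaluate F(0, 6, 1) term-by-term (mod 7).
  3*X**3 ↦ 3·0·1·1 = 0
  X**2*Y ↦ 1·0·6·1 = 0
  3*X**2*Z ↦ 3·0·1·1 = 0
  3*X*Y**2 ↦ 3·0·36·1 = 0
  2*X*Y*Z ↦ 2·0·6·1 = 0
  Y**3 ↦ 1·1·216·1 = 216
  Y**2*Z ↦ 1·1·36·1 = 36
  -3*Y*Z**2 ↦ -3·1·6·1 = -18
  Z**3 ↦ 1·1·1·1 = 1
Sum: F(0, 6, 1) = (0) + (0) + (0) + (0) + (0) + (216) + (36) + (-18) + (1) = 235.
Reducing mod 7: 235 ≡ 4 (mod 7).
Since F(a, b, c) ≡ 4 ≠ 0 (mod 7), P does NOT lie on the curve.


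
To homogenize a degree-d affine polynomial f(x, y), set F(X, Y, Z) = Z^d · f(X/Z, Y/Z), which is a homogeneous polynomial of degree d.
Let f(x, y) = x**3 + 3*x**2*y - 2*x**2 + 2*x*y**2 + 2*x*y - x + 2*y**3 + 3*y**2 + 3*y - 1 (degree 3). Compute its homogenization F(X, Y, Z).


F(X, Y, Z) = X**3 + 3*X**2*Y - 2*X**2*Z + 2*X*Y**2 + 2*X*Y*Z - X*Z**2 + 2*Y**3 + 3*Y**2*Z + 3*Y*Z**2 - Z**3

deg(f) = 3.
Substitute x = X/Z, y = Y/Z into f, then multiply by Z^3.
  monomial 1·x^3·y^0 ↦ 1·X^3·Y^0·Z^0.
  monomial 3·x^2·y^1 ↦ 3·X^2·Y^1·Z^0.
  monomial -2·x^2·y^0 ↦ -2·X^2·Y^0·Z^1.
  monomial 2·x^1·y^2 ↦ 2·X^1·Y^2·Z^0.
  monomial 2·x^1·y^1 ↦ 2·X^1·Y^1·Z^1.
  monomial -1·x^1·y^0 ↦ -1·X^1·Y^0·Z^2.
  monomial 2·x^0·y^3 ↦ 2·X^0·Y^3·Z^0.
  monomial 3·x^0·y^2 ↦ 3·X^0·Y^2·Z^1.
  monomial 3·x^0·y^1 ↦ 3·X^0·Y^1·Z^2.
  monomial -1·x^0·y^0 ↦ -1·X^0·Y^0·Z^3.
Collecting: F(X, Y, Z) = X**3 + 3*X**2*Y - 2*X**2*Z + 2*X*Y**2 + 2*X*Y*Z - X*Z**2 + 2*Y**3 + 3*Y**2*Z + 3*Y*Z**2 - Z**3.


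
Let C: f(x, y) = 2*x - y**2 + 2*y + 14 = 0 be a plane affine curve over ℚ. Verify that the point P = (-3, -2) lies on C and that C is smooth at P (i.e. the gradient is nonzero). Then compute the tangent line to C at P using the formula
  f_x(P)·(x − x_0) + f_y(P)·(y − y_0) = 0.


Tangent line at P: 2*x + 6*y + 18 = 0.

Step 1: f(-3, -2) = 0, so P lies on C.
Step 2: partial derivatives
  f_x(x, y) = 2, f_y(x, y) = 2 - 2*y.
  f_x(P) = 2, f_y(P) = 6 (gradient nonzero, so P is smooth).
Step 3: tangent line at P: 2·(x − -3) + 6·(y − -2) = 0.
Expanding: 2*x + 6*y + 18 = 0.


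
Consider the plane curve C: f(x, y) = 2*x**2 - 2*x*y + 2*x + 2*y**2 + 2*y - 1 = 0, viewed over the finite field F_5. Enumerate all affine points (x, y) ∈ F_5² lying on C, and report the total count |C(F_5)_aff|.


Affine F_5-points: {(1, 1), (1, 4), (2, 2), (2, 4), (4, 1), (4, 2)}; count = 6.

For each of the 25 pairs (x, y) ∈ F_5², evaluate f(x, y) mod 5. Record the zeros.
  x = 0: [0↦4, 1↦3, 2↦1, 3↦3, 4↦4]  zeros at y ∈ ∅
  x = 1: [0↦3, 1↦0, 2↦1, 3↦1, 4↦0]  zeros at y ∈ {1, 4}
  x = 2: [0↦1, 1↦1, 2↦0, 3↦3, 4↦0]  zeros at y ∈ {2, 4}
  x = 3: [0↦3, 1↦1, 2↦3, 3↦4, 4↦4]  zeros at y ∈ ∅
  x = 4: [0↦4, 1↦0, 2↦0, 3↦4, 4↦2]  zeros at y ∈ {1, 2}
Collecting zeros: affine points = {(1, 1), (1, 4), (2, 2), (2, 4), (4, 1), (4, 2)}.
Total count |C(F_5)_aff| = 6.


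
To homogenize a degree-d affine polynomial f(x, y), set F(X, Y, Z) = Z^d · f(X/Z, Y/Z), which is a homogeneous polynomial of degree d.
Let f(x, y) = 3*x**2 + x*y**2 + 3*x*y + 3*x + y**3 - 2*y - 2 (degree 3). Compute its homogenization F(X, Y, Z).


F(X, Y, Z) = 3*X**2*Z + X*Y**2 + 3*X*Y*Z + 3*X*Z**2 + Y**3 - 2*Y*Z**2 - 2*Z**3

deg(f) = 3.
Substitute x = X/Z, y = Y/Z into f, then multiply by Z^3.
  monomial 3·x^2·y^0 ↦ 3·X^2·Y^0·Z^1.
  monomial 1·x^1·y^2 ↦ 1·X^1·Y^2·Z^0.
  monomial 3·x^1·y^1 ↦ 3·X^1·Y^1·Z^1.
  monomial 3·x^1·y^0 ↦ 3·X^1·Y^0·Z^2.
  monomial 1·x^0·y^3 ↦ 1·X^0·Y^3·Z^0.
  monomial -2·x^0·y^1 ↦ -2·X^0·Y^1·Z^2.
  monomial -2·x^0·y^0 ↦ -2·X^0·Y^0·Z^3.
Collecting: F(X, Y, Z) = 3*X**2*Z + X*Y**2 + 3*X*Y*Z + 3*X*Z**2 + Y**3 - 2*Y*Z**2 - 2*Z**3.


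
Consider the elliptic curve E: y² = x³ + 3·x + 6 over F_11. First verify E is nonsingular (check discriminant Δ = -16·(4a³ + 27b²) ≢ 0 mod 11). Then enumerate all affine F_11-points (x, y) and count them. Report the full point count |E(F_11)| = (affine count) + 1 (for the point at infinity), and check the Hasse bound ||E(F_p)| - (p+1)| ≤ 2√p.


Affine points = {(2, 3), (2, 8), (3, 3), (3, 8), (4, 4), (4, 7), (5, 5), (5, 6), (6, 3), (6, 8), (8, 5), (8, 6), (9, 5), (9, 6)}; affine count = 14; |E(F_11)| = 15.

Discriminant check: Δ ∝ 4a³ + 27b² = 4·3³ + 27·6² = 4·27 + 27·36 ≡ 2 (mod 11). Nonzero ⇒ E is nonsingular.
For each x ∈ F_11, compute rhs = x³ + 3·x + 6 mod 11, then count y ∈ F_11 with y² ≡ rhs.
  x = 0: rhs = 6, matching y values: none (0 points).
  x = 1: rhs = 10, matching y values: none (0 points).
  x = 2: rhs = 9, matching y values: 3, 8 (2 points).
  x = 3: rhs = 9, matching y values: 3, 8 (2 points).
  x = 4: rhs = 5, matching y values: 4, 7 (2 points).
  x = 5: rhs = 3, matching y values: 5, 6 (2 points).
  x = 6: rhs = 9, matching y values: 3, 8 (2 points).
  x = 7: rhs = 7, matching y values: none (0 points).
  x = 8: rhs = 3, matching y values: 5, 6 (2 points).
  x = 9: rhs = 3, matching y values: 5, 6 (2 points).
  x = 10: rhs = 2, matching y values: none (0 points).
Total affine count: 14.
Full point count |E(F_11)| = 14 + 1 = 15.
Hasse bound: |15 − (11+1)| = |3| = 3 ≤ 2√11 ≈ 6.6332 ✓.


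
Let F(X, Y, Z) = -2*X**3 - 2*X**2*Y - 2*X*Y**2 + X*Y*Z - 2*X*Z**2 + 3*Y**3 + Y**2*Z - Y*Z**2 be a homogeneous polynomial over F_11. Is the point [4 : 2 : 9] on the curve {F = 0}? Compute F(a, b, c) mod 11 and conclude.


F(4,2,9) ≡ 0 (mod 11); P is on the curve.

Evaluate F(4, 2, 9) term-by-term (mod 11).
  -2*X**3 ↦ -2·64·1·1 = -128
  -2*X**2*Y ↦ -2·16·2·1 = -64
  -2*X*Y**2 ↦ -2·4·4·1 = -32
  X*Y*Z ↦ 1·4·2·9 = 72
  -2*X*Z**2 ↦ -2·4·1·81 = -648
  3*Y**3 ↦ 3·1·8·1 = 24
  Y**2*Z ↦ 1·1·4·9 = 36
  -Y*Z**2 ↦ -1·1·2·81 = -162
Sum: F(4, 2, 9) = (-128) + (-64) + (-32) + (72) + (-648) + (24) + (36) + (-162) = -902.
Reducing mod 11: -902 ≡ 0 (mod 11).
Since F(a, b, c) ≡ 0 (mod 11), P lies on the curve.
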